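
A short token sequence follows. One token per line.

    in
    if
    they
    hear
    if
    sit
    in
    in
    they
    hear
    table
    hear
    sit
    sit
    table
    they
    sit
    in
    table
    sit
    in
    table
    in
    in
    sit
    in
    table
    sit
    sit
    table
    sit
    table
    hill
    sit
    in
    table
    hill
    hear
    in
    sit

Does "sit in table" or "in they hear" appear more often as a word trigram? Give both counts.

"sit in table" (4 vs 1)

"sit in table": 4 occurrences
"in they hear": 1 occurrence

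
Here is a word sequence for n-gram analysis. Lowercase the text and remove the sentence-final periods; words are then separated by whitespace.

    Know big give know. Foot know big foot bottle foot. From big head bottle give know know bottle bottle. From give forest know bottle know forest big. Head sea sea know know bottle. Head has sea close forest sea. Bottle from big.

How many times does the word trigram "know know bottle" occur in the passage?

2

Scanning the 40 overlapping trigram windows for "know know bottle":
  position 16–18: know know bottle
  position 31–33: know know bottle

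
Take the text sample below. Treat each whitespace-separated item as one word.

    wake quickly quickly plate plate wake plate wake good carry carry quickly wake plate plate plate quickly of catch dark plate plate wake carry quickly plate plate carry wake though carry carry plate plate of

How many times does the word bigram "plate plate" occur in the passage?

Scanning the 34 overlapping bigram windows for "plate plate":
  position 4–5: plate plate
  position 14–15: plate plate
  position 15–16: plate plate
  position 21–22: plate plate
  position 26–27: plate plate
  position 33–34: plate plate

6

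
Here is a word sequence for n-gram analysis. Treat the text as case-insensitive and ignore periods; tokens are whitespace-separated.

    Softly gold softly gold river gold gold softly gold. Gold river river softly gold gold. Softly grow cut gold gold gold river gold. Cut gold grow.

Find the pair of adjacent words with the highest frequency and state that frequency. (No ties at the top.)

Bigram frequencies (highest first):
  gold gold: 5
  softly gold: 4
  gold softly: 3
  gold river: 3
  river gold: 2
  cut gold: 2
  … (6 more, each ≤ 1)

"gold gold", 5 times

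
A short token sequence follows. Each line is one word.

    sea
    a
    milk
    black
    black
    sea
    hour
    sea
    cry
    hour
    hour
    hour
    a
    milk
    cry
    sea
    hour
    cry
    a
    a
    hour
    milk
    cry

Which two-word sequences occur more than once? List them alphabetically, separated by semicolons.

a milk; hour hour; milk cry; sea hour

Bigram counts meeting the condition (more than once):
  a milk: 2
  hour hour: 2
  milk cry: 2
  sea hour: 2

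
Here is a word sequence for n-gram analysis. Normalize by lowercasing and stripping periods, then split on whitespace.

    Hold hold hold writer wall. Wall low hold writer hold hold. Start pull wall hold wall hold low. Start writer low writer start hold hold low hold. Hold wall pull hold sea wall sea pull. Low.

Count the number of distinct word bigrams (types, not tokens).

26

36 tokens → 35 bigram windows in total.
Repeated bigrams (each contributes count−1 duplicates):
  hold hold: 5
  hold low: 2
  hold wall: 2
  hold writer: 2
  low hold: 2
  wall hold: 2
9 duplicate windows → 35 − 9 = 26 distinct.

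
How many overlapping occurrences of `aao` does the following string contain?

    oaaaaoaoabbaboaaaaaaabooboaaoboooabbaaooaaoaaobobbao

Sliding a length-3 window over the 52 characters (50 positions):
  position 4–6: aao
  position 27–29: aao
  position 37–39: aao
  position 41–43: aao
  position 44–46: aao

5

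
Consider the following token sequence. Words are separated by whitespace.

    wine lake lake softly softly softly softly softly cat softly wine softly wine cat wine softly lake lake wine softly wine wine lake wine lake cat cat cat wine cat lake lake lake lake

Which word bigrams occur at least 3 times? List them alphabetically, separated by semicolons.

Bigram counts meeting the condition (at least 3 times):
  lake lake: 5
  softly softly: 4
  softly wine: 3
  wine lake: 3
  wine softly: 3

lake lake; softly softly; softly wine; wine lake; wine softly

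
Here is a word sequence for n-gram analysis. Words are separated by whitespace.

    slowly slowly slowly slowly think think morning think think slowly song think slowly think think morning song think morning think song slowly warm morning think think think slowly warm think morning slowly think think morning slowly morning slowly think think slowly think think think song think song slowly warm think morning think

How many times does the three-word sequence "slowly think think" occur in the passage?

5

Scanning the 50 overlapping trigram windows for "slowly think think":
  position 4–6: slowly think think
  position 13–15: slowly think think
  position 32–34: slowly think think
  position 38–40: slowly think think
  position 41–43: slowly think think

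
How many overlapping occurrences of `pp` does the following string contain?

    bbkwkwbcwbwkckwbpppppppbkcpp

Sliding a length-2 window over the 28 characters (27 positions):
  position 17–18: pp
  position 18–19: pp
  position 19–20: pp
  position 20–21: pp
  position 21–22: pp
  position 22–23: pp
  position 27–28: pp

7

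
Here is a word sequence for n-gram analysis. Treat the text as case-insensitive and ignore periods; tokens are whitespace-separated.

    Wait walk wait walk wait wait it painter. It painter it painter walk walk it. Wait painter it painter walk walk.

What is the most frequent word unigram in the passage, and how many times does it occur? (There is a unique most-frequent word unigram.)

Unigram frequencies (highest first):
  walk: 6
  wait: 5
  it: 5
  painter: 5

"walk", 6 times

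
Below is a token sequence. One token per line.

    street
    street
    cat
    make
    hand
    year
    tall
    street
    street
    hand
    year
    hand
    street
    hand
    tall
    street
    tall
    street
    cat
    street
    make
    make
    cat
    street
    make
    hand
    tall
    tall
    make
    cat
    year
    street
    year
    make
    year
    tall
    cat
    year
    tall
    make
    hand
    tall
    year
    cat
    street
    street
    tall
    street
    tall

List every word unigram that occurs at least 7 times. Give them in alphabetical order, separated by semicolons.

Unigram counts meeting the condition (at least 7 times):
  make: 7
  street: 13
  tall: 10
  year: 7

make; street; tall; year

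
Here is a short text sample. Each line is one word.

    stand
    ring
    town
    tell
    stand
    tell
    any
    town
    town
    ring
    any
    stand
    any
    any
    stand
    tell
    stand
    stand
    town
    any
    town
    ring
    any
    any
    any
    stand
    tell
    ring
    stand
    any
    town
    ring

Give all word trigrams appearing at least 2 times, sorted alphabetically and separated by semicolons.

Trigram counts meeting the condition (at least 2 times):
  any any stand: 2
  any stand tell: 2
  any town ring: 2
  town ring any: 2

any any stand; any stand tell; any town ring; town ring any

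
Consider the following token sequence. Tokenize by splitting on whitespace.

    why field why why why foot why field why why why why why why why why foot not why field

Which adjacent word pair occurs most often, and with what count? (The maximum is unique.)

"why why", 9 times

Bigram frequencies (highest first):
  why why: 9
  why field: 3
  field why: 2
  why foot: 2
  foot why: 1
  foot not: 1
  … (1 more, each ≤ 1)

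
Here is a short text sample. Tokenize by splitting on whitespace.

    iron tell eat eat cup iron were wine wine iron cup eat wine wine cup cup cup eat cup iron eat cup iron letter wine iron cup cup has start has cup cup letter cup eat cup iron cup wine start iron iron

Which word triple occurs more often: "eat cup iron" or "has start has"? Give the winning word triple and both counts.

"eat cup iron" (4 vs 1)

"eat cup iron": 4 occurrences
"has start has": 1 occurrence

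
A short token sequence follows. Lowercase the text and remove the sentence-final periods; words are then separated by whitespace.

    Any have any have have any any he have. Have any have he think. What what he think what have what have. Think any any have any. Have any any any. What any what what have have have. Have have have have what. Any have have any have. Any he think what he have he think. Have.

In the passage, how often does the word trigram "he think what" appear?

Scanning the 55 overlapping trigram windows for "he think what":
  position 13–15: he think what
  position 17–19: he think what
  position 50–52: he think what

3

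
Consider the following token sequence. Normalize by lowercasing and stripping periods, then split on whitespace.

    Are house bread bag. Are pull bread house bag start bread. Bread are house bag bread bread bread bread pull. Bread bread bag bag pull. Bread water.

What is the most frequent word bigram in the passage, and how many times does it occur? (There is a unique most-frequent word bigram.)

"bread bread", 5 times

Bigram frequencies (highest first):
  bread bread: 5
  pull bread: 3
  are house: 2
  bread bag: 2
  house bag: 2
  house bread: 1
  … (11 more, each ≤ 1)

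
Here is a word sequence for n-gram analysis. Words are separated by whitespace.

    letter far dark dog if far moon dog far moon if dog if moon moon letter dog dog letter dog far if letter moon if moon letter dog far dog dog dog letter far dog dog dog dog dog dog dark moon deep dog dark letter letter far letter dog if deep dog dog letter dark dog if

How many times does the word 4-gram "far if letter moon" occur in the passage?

1

Scanning the 55 overlapping 4-gram windows for "far if letter moon":
  position 21–24: far if letter moon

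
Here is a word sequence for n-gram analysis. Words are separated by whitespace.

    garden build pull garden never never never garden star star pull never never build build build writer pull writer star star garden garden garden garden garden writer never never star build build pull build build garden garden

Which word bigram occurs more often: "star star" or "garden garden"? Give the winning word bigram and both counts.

"garden garden" (5 vs 2)

"star star": 2 occurrences
"garden garden": 5 occurrences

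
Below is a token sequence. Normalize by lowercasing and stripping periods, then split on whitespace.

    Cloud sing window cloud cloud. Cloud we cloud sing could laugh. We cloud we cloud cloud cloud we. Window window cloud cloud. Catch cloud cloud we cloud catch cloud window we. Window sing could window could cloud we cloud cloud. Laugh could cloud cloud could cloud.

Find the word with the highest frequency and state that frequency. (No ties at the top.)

Unigram frequencies (highest first):
  cloud: 21
  we: 7
  window: 6
  could: 5
  sing: 3
  laugh: 2
  … (1 more, each ≤ 2)

"cloud", 21 times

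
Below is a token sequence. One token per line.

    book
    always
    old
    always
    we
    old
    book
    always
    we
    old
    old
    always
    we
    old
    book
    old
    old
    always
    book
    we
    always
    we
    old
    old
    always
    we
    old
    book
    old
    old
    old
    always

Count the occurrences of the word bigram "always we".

Scanning the 31 overlapping bigram windows for "always we":
  position 4–5: always we
  position 8–9: always we
  position 12–13: always we
  position 21–22: always we
  position 25–26: always we

5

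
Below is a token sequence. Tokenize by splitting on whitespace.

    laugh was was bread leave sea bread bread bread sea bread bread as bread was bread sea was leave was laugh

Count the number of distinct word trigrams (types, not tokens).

18

21 tokens → 19 trigram windows in total.
Repeated trigrams (each contributes count−1 duplicates):
  sea bread bread: 2
1 duplicate windows → 19 − 1 = 18 distinct.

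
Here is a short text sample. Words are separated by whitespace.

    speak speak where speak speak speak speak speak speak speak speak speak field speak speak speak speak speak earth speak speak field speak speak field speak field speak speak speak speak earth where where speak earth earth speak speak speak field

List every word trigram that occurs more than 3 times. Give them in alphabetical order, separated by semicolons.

Trigram counts meeting the condition (more than 3 times):
  speak field speak: 4
  speak speak field: 4
  speak speak speak: 13

speak field speak; speak speak field; speak speak speak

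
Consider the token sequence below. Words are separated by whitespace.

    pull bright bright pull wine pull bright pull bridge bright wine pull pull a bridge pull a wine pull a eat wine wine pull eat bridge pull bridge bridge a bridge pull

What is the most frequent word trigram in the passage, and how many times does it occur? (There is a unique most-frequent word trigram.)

Trigram frequencies (highest first):
  a bridge pull: 2
  pull bright bright: 1
  bright bright pull: 1
  bright pull wine: 1
  pull wine pull: 1
  wine pull bright: 1
  … (23 more, each ≤ 1)

"a bridge pull", 2 times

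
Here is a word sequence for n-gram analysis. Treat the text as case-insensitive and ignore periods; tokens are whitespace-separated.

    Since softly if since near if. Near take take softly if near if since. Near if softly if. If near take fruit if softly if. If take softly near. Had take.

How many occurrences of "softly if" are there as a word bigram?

Scanning the 30 overlapping bigram windows for "softly if":
  position 2–3: softly if
  position 10–11: softly if
  position 17–18: softly if
  position 24–25: softly if

4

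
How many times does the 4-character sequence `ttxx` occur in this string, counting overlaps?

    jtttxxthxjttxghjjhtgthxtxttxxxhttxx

3

Sliding a length-4 window over the 35 characters (32 positions):
  position 3–6: ttxx
  position 26–29: ttxx
  position 32–35: ttxx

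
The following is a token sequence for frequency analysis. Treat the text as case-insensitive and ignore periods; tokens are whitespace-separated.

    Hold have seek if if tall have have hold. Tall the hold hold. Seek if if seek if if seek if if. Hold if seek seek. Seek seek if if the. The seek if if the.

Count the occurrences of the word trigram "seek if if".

Scanning the 34 overlapping trigram windows for "seek if if":
  position 3–5: seek if if
  position 14–16: seek if if
  position 17–19: seek if if
  position 20–22: seek if if
  position 28–30: seek if if
  position 33–35: seek if if

6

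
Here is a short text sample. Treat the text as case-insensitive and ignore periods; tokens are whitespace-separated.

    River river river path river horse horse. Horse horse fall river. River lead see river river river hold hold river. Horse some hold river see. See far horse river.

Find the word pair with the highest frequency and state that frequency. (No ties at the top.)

"river river", 5 times

Bigram frequencies (highest first):
  river river: 5
  horse horse: 3
  river horse: 2
  hold river: 2
  river path: 1
  path river: 1
  … (14 more, each ≤ 1)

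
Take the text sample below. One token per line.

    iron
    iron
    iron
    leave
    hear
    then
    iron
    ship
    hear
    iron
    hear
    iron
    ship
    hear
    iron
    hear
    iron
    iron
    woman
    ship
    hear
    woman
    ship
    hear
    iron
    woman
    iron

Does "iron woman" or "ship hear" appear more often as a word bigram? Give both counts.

"ship hear" (4 vs 2)

"iron woman": 2 occurrences
"ship hear": 4 occurrences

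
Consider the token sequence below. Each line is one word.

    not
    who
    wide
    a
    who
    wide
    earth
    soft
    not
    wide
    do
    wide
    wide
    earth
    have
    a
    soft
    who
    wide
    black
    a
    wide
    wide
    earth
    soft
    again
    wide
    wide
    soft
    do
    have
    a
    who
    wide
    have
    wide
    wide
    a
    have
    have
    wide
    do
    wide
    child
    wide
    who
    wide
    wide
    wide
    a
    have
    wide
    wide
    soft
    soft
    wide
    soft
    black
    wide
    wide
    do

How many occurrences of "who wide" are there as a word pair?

5

Scanning the 60 overlapping bigram windows for "who wide":
  position 2–3: who wide
  position 5–6: who wide
  position 18–19: who wide
  position 33–34: who wide
  position 46–47: who wide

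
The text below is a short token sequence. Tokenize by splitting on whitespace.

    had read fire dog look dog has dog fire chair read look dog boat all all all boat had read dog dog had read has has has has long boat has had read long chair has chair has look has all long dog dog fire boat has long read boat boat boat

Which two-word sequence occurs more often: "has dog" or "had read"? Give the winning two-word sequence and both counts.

"has dog": 1 occurrence
"had read": 4 occurrences

"had read" (4 vs 1)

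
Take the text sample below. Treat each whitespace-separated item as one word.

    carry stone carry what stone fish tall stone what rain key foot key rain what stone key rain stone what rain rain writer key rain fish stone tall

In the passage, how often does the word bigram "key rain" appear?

3

Scanning the 27 overlapping bigram windows for "key rain":
  position 13–14: key rain
  position 17–18: key rain
  position 24–25: key rain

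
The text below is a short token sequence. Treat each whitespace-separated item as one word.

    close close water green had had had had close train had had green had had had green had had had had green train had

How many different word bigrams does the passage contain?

24 tokens → 23 bigram windows in total.
Repeated bigrams (each contributes count−1 duplicates):
  had had: 9
  green had: 3
  had green: 3
  train had: 2
13 duplicate windows → 23 − 13 = 10 distinct.

10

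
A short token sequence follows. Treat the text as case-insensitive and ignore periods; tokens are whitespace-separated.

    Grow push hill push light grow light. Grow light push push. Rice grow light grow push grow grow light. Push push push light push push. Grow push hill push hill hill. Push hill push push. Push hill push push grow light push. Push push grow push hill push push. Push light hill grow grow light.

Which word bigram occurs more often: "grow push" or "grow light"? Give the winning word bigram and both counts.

"grow light" (6 vs 4)

"grow push": 4 occurrences
"grow light": 6 occurrences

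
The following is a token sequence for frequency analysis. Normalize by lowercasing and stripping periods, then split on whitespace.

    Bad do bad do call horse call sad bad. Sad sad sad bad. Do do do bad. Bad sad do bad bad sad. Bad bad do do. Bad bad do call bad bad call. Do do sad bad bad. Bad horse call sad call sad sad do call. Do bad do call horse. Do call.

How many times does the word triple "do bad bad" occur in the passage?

3

Scanning the 53 overlapping trigram windows for "do bad bad":
  position 16–18: do bad bad
  position 20–22: do bad bad
  position 27–29: do bad bad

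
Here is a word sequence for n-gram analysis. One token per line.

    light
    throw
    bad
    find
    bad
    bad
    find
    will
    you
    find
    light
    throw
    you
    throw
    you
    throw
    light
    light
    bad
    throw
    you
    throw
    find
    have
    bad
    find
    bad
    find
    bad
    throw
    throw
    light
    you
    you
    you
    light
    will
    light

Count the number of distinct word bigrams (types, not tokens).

38 tokens → 37 bigram windows in total.
Repeated bigrams (each contributes count−1 duplicates):
  bad find: 4
  find bad: 3
  throw you: 3
  you throw: 3
  bad throw: 2
  light throw: 2
  throw light: 2
  you you: 2
13 duplicate windows → 37 − 13 = 24 distinct.

24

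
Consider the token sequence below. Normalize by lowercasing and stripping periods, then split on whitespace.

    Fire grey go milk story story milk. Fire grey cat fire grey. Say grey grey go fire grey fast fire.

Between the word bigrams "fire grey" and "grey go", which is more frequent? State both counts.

"fire grey" (4 vs 2)

"fire grey": 4 occurrences
"grey go": 2 occurrences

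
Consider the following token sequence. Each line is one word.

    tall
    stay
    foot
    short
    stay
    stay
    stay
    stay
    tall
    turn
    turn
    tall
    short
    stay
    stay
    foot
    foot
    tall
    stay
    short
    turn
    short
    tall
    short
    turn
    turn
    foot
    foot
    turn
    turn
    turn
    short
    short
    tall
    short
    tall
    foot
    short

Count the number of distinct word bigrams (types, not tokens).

38 tokens → 37 bigram windows in total.
Repeated bigrams (each contributes count−1 duplicates):
  stay stay: 4
  turn turn: 4
  short tall: 3
  tall short: 3
  foot foot: 2
  foot short: 2
  short stay: 2
  short turn: 2
  … (3 more repeated)
17 duplicate windows → 37 − 17 = 20 distinct.

20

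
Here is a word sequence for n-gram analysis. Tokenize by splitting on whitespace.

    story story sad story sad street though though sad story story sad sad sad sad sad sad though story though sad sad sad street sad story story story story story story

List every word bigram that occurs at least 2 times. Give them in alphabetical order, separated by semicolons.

sad sad; sad story; sad street; story sad; story story; though sad

Bigram counts meeting the condition (at least 2 times):
  sad sad: 7
  sad story: 3
  sad street: 2
  story sad: 3
  story story: 7
  though sad: 2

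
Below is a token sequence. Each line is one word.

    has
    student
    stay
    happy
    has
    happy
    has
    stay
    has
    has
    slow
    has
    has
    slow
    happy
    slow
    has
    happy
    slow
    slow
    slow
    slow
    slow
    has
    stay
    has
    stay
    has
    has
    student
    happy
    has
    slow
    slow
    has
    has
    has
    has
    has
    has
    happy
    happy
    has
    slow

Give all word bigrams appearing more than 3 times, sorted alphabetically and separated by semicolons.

Bigram counts meeting the condition (more than 3 times):
  happy has: 4
  has has: 8
  has slow: 4
  slow has: 4
  slow slow: 5

happy has; has has; has slow; slow has; slow slow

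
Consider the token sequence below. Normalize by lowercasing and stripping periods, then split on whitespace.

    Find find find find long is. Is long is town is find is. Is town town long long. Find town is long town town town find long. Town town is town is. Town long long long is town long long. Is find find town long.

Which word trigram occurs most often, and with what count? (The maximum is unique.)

Trigram frequencies (highest first):
  town long long: 3
  find find find: 2
  long is town: 2
  is town is: 2
  long town town: 2
  town is town: 2
  … (28 more, each ≤ 2)

"town long long", 3 times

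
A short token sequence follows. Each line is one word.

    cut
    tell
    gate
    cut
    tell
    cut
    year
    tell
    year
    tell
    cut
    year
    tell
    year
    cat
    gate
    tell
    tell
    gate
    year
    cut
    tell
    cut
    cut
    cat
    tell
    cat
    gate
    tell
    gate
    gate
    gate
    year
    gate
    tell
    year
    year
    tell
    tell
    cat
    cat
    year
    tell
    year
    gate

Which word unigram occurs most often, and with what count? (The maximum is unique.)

"tell", 14 times

Unigram frequencies (highest first):
  tell: 14
  year: 10
  gate: 9
  cut: 7
  cat: 5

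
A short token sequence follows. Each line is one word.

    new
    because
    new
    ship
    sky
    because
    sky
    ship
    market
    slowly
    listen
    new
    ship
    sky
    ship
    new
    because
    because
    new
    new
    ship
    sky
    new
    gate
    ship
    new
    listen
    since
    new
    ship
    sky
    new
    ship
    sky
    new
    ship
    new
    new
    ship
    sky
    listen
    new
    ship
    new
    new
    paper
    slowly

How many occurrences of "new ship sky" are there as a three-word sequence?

6

Scanning the 45 overlapping trigram windows for "new ship sky":
  position 3–5: new ship sky
  position 12–14: new ship sky
  position 20–22: new ship sky
  position 29–31: new ship sky
  position 32–34: new ship sky
  position 38–40: new ship sky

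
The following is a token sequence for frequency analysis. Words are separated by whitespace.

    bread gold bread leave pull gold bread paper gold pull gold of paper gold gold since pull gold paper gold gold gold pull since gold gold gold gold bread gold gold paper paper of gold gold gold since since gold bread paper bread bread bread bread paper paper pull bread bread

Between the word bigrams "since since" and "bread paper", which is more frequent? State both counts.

"since since": 1 occurrence
"bread paper": 3 occurrences

"bread paper" (3 vs 1)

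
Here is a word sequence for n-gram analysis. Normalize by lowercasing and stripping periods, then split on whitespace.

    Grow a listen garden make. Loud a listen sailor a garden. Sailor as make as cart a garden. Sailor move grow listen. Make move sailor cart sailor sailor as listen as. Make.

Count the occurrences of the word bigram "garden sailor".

2

Scanning the 31 overlapping bigram windows for "garden sailor":
  position 11–12: garden sailor
  position 18–19: garden sailor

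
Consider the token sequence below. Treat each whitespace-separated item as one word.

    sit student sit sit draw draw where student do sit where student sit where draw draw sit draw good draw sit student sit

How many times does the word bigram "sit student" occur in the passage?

2

Scanning the 22 overlapping bigram windows for "sit student":
  position 1–2: sit student
  position 21–22: sit student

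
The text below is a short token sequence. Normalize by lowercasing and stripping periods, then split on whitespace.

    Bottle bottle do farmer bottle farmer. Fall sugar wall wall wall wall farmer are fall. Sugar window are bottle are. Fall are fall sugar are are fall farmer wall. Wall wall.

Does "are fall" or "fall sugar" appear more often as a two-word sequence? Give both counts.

"are fall": 4 occurrences
"fall sugar": 3 occurrences

"are fall" (4 vs 3)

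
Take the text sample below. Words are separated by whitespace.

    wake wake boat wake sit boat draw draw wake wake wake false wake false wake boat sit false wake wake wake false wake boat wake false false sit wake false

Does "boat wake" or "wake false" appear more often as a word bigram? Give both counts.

"wake false" (5 vs 2)

"boat wake": 2 occurrences
"wake false": 5 occurrences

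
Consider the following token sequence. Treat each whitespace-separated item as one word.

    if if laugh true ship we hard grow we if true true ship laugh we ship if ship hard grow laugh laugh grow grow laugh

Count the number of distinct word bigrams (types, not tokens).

21

25 tokens → 24 bigram windows in total.
Repeated bigrams (each contributes count−1 duplicates):
  grow laugh: 2
  hard grow: 2
  true ship: 2
3 duplicate windows → 24 − 3 = 21 distinct.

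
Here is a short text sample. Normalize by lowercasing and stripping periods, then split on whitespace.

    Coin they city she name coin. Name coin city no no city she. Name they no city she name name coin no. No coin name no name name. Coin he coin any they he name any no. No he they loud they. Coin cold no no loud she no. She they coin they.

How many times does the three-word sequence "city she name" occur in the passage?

3

Scanning the 51 overlapping trigram windows for "city she name":
  position 3–5: city she name
  position 12–14: city she name
  position 17–19: city she name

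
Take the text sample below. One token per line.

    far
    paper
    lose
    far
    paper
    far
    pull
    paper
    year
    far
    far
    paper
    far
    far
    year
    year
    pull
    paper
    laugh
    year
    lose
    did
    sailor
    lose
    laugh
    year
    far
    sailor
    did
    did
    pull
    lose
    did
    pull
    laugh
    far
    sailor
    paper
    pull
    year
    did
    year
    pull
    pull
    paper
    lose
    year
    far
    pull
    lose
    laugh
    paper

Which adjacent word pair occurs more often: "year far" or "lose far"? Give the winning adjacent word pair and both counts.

"year far" (3 vs 1)

"year far": 3 occurrences
"lose far": 1 occurrence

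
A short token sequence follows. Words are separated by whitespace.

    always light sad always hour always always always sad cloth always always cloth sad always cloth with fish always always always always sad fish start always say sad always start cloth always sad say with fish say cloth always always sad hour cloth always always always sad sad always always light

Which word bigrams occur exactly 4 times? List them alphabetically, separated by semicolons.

cloth always; sad always

Bigram counts meeting the condition (exactly 4 times):
  cloth always: 4
  sad always: 4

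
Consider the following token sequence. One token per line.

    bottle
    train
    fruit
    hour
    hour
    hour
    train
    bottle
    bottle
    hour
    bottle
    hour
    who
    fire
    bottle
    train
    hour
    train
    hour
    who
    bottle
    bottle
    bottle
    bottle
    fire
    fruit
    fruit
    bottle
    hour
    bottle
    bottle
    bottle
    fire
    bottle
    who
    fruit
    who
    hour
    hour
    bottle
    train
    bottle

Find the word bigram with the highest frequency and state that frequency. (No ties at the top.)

"bottle bottle", 6 times

Bigram frequencies (highest first):
  bottle bottle: 6
  bottle train: 3
  hour hour: 3
  bottle hour: 3
  hour bottle: 3
  hour train: 2
  … (16 more, each ≤ 2)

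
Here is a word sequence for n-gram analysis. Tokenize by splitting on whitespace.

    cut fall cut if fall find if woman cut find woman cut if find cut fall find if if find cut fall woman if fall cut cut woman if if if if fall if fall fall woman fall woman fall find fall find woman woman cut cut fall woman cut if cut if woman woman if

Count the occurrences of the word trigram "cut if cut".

Scanning the 54 overlapping trigram windows for "cut if cut":
  position 50–52: cut if cut

1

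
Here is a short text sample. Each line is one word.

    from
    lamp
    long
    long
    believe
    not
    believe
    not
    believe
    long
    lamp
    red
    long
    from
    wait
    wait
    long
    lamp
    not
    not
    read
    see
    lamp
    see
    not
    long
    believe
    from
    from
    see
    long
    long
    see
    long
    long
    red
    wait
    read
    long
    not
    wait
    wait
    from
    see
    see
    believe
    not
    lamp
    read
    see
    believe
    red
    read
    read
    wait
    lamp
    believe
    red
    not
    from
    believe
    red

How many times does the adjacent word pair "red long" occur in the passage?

Scanning the 61 overlapping bigram windows for "red long":
  position 12–13: red long

1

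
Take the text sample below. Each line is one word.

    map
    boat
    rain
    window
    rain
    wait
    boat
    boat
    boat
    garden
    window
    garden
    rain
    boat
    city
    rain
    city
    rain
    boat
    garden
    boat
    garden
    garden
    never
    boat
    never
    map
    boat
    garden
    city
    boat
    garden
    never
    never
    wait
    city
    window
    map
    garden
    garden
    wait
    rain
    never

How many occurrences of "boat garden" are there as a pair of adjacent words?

5

Scanning the 42 overlapping bigram windows for "boat garden":
  position 9–10: boat garden
  position 19–20: boat garden
  position 21–22: boat garden
  position 28–29: boat garden
  position 31–32: boat garden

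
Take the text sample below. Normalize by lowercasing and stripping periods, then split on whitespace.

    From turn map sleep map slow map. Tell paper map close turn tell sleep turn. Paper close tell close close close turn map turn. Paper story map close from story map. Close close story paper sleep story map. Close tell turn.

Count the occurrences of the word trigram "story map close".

Scanning the 39 overlapping trigram windows for "story map close":
  position 26–28: story map close
  position 30–32: story map close
  position 37–39: story map close

3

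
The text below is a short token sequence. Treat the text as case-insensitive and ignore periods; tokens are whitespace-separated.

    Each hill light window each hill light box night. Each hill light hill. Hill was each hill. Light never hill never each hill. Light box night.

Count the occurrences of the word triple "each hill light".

5

Scanning the 24 overlapping trigram windows for "each hill light":
  position 1–3: each hill light
  position 5–7: each hill light
  position 10–12: each hill light
  position 16–18: each hill light
  position 22–24: each hill light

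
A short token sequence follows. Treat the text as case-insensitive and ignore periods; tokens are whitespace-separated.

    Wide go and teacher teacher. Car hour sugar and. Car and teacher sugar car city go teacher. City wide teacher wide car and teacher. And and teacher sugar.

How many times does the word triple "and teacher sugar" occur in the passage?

2

Scanning the 26 overlapping trigram windows for "and teacher sugar":
  position 11–13: and teacher sugar
  position 26–28: and teacher sugar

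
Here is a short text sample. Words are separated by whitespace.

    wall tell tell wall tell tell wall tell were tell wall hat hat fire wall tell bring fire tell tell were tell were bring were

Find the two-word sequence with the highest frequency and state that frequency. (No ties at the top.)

"wall tell", 4 times

Bigram frequencies (highest first):
  wall tell: 4
  tell tell: 3
  tell wall: 3
  tell were: 3
  were tell: 2
  wall hat: 1
  … (8 more, each ≤ 1)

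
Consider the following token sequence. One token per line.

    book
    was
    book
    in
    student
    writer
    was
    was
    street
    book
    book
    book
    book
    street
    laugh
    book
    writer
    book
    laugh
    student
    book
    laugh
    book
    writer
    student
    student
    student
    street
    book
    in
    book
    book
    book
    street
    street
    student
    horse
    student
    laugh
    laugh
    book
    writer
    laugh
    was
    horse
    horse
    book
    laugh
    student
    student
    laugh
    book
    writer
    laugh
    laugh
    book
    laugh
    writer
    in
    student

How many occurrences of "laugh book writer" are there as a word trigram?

Scanning the 58 overlapping trigram windows for "laugh book writer":
  position 15–17: laugh book writer
  position 22–24: laugh book writer
  position 40–42: laugh book writer
  position 51–53: laugh book writer

4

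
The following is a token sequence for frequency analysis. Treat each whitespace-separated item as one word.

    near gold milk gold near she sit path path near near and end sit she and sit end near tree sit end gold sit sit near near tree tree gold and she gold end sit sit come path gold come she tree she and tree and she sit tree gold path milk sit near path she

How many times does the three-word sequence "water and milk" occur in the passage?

0

Scanning the 54 overlapping trigram windows for "water and milk":
  (none found)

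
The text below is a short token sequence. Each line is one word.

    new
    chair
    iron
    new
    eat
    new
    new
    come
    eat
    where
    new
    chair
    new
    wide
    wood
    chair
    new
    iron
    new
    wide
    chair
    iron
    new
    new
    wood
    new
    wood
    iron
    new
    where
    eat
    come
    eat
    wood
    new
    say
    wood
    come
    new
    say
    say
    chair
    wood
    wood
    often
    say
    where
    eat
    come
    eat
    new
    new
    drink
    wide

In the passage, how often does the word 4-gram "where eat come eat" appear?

Scanning the 51 overlapping 4-gram windows for "where eat come eat":
  position 30–33: where eat come eat
  position 47–50: where eat come eat

2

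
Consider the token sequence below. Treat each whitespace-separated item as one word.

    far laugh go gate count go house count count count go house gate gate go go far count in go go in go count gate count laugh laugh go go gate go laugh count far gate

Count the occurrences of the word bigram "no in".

0

Scanning the 35 overlapping bigram windows for "no in":
  (none found)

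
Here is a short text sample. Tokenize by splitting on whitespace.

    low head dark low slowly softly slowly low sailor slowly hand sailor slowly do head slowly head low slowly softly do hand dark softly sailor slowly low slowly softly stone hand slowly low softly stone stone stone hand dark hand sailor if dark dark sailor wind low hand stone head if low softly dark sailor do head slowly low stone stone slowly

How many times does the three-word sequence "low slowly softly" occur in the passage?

3

Scanning the 60 overlapping trigram windows for "low slowly softly":
  position 4–6: low slowly softly
  position 18–20: low slowly softly
  position 27–29: low slowly softly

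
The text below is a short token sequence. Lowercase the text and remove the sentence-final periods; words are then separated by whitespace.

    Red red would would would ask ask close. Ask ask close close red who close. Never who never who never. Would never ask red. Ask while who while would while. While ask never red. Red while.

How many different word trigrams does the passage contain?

36 tokens → 34 trigram windows in total.
Repeated trigrams (each contributes count−1 duplicates):
  ask ask close: 2
  never who never: 2
2 duplicate windows → 34 − 2 = 32 distinct.

32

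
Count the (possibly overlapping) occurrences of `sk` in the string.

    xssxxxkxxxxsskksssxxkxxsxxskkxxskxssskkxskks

Sliding a length-2 window over the 44 characters (43 positions):
  position 13–14: sk
  position 27–28: sk
  position 32–33: sk
  position 37–38: sk
  position 41–42: sk

5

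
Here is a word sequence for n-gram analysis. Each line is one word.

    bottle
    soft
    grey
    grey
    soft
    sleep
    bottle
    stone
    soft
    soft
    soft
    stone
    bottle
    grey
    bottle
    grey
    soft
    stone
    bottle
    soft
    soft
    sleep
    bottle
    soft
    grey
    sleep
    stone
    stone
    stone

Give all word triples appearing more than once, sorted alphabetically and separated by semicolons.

bottle soft grey; soft sleep bottle; soft stone bottle

Trigram counts meeting the condition (more than once):
  bottle soft grey: 2
  soft sleep bottle: 2
  soft stone bottle: 2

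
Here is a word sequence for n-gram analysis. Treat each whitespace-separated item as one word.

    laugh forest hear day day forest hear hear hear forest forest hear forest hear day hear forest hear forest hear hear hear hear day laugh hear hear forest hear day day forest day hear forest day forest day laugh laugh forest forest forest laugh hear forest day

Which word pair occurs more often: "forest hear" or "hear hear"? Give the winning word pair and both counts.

"forest hear": 7 occurrences
"hear hear": 6 occurrences

"forest hear" (7 vs 6)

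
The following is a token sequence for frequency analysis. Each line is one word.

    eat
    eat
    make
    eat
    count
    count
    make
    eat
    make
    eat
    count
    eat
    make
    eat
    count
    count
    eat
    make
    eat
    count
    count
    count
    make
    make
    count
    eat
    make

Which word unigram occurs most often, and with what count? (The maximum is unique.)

Unigram frequencies (highest first):
  eat: 10
  count: 9
  make: 8

"eat", 10 times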